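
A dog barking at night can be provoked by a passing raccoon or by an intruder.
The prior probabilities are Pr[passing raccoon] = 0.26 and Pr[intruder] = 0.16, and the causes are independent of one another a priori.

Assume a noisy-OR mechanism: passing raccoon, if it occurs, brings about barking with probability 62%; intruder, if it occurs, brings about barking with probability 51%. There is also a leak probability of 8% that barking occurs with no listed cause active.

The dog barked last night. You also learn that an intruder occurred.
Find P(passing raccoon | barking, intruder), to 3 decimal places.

P(passing raccoon | barking, intruder) ≈ 0.346

Under noisy-OR, P(barking | causes) = 1 − (1−0.08)·∏(1−qᵢ) over the active causes.
Weight on passing raccoon=true, given the evidence: 0.828696×0.26 = 0.215461
Denominator P(barking | intruder): 0.5492×0.74 + 0.828696×0.26 = 0.621869
P(passing raccoon | barking, intruder) = 0.215461/0.621869 ≈ 0.346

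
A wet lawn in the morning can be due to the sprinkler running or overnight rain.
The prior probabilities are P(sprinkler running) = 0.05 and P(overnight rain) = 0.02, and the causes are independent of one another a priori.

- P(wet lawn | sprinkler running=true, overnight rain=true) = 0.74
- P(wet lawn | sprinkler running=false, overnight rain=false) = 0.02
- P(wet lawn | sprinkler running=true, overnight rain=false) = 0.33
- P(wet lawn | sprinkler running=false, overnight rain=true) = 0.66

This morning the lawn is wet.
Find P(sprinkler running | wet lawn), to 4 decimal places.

Sum P(wet lawn|·) weighted by the priors over the 4 (sprinkler running, overnight rain) configurations:
  P(wet lawn) = 0.02*0.95*0.98 + 0.66*0.95*0.02 + 0.33*0.05*0.98 + 0.74*0.05*0.02
        = 0.018620 + 0.012540 + 0.016170 + 0.000740 = 0.048070
Keeping only the sprinkler running-present terms gives 0.016910, so
  P(sprinkler running | wet lawn) = 0.016910 / 0.048070 ≈ 0.3518

P(sprinkler running | wet lawn) ≈ 0.3518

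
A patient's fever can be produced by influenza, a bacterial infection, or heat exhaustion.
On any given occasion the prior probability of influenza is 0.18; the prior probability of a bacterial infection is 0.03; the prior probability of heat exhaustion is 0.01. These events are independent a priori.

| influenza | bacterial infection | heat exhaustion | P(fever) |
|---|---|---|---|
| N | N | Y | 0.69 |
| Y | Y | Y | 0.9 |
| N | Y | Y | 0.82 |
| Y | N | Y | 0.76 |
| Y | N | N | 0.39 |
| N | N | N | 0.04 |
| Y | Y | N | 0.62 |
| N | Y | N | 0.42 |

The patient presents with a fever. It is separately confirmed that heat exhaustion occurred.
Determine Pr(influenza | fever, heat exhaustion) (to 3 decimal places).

P(fever | heat exhaustion) = 0.69·0.82·0.97 + 0.82·0.82·0.03 + 0.76·0.18·0.97 + 0.9·0.18·0.03 = 0.548826 + 0.020172 + 0.132696 + 0.004860 = 0.706554
Restricting to configurations with influenza present: 0.132696 + 0.004860 = 0.137556.
So P(influenza | fever, heat exhaustion) = 0.137556/0.706554 ≈ 0.195.

Pr(influenza | fever, heat exhaustion) ≈ 0.195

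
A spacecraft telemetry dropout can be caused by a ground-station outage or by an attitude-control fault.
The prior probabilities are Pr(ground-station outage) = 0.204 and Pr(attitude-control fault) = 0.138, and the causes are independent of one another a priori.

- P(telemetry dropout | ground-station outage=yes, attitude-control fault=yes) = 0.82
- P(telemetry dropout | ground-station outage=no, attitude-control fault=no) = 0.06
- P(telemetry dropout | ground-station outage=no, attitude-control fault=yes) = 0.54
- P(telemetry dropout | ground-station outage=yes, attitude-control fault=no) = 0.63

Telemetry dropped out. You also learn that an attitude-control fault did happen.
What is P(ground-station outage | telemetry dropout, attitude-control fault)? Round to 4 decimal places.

P(ground-station outage | telemetry dropout, attitude-control fault) ≈ 0.2801

Sum P(telemetry dropout|·) weighted by the priors over both values of ground-station outage:
  P(telemetry dropout | attitude-control fault) = 0.54×0.796 + 0.82×0.204
        = 0.429840 + 0.167280 = 0.597120
The terms with ground-station outage present sum to 0.167280, so
  P(ground-station outage | telemetry dropout, attitude-control fault) = 0.167280 / 0.597120 ≈ 0.2801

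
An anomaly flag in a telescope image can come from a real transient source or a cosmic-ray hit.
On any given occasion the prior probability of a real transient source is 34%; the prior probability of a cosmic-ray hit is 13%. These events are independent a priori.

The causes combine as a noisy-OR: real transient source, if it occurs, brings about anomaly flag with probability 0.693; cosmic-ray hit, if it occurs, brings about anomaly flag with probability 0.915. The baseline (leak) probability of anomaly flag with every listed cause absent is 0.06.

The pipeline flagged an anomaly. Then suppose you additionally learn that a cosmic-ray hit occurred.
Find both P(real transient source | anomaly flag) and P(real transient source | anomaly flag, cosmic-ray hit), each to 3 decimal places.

Under noisy-OR, P(anomaly flag | causes) = 1 − (1−0.06)·∏(1−qᵢ) over the active causes.
By total probability over the 4 (real transient source, cosmic-ray hit) configurations:
  P(anomaly flag) = 0.06*0.66*0.87 + 0.9201*0.66*0.13 + 0.71142*0.34*0.87 + 0.975471*0.34*0.13
        = 0.034452 + 0.078945 + 0.210438 + 0.043116 = 0.366951
Keeping only the real transient source-present terms gives 0.253554, so
  P(real transient source | anomaly flag) = 0.253554 / 0.366951 ≈ 0.691

Now also conditioning on cosmic-ray hit=true:
P(anomaly flag | cosmic-ray hit) = 0.9201×0.66 + 0.975471×0.34 = 0.607266 + 0.331660 = 0.938926
Of this, 0.331660 comes from 0.975471×0.34 (the real transient source=true cases).
So P(real transient source | anomaly flag, cosmic-ray hit) = 0.331660/0.938926 ≈ 0.353.

P(real transient source | anomaly flag) ≈ 0.691; P(real transient source | anomaly flag, cosmic-ray hit) ≈ 0.353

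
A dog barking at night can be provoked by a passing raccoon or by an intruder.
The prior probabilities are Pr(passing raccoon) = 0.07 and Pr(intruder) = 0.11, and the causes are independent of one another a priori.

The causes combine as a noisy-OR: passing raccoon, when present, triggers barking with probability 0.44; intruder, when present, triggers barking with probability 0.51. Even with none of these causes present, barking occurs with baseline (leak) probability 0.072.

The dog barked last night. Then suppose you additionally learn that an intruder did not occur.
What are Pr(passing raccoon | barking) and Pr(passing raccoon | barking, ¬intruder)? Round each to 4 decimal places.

Under noisy-OR, P(barking | causes) = 1 − (1−0.072)·∏(1−qᵢ) over the active causes.
Weight on passing raccoon=true, given the evidence: 0.029924 + 0.005739 = 0.035663
The normalizing constant is 0.072×0.93×0.89 + 0.54528×0.93×0.11 + 0.48032×0.07×0.89 + 0.745357×0.07×0.11 = 0.151039
P(passing raccoon | barking) = 0.035663/0.151039 ≈ 0.2361

Now condition on the additional information:
P(barking | ¬intruder) = 0.072·0.93 + 0.48032·0.07 = 0.066960 + 0.033622 = 0.100582
The passing raccoon-present share is 0.48032·0.07 = 0.033622.
Hence the posterior is 0.033622/0.100582 ≈ 0.3343.

Pr(passing raccoon | barking) ≈ 0.2361; Pr(passing raccoon | barking, ¬intruder) ≈ 0.3343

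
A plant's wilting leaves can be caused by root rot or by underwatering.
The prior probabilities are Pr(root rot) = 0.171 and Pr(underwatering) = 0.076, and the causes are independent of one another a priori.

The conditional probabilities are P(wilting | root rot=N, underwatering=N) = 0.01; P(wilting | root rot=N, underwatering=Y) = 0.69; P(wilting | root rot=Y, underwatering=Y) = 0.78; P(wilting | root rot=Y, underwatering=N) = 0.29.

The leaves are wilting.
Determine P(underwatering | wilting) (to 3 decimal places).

Sum P(wilting|·) weighted by the priors over the 4 (root rot, underwatering) configurations:
  P(wilting) = 0.01*0.829*0.924 + 0.69*0.829*0.076 + 0.29*0.171*0.924 + 0.78*0.171*0.076
        = 0.007660 + 0.043473 + 0.045821 + 0.010137 = 0.107091
The terms with underwatering present sum to 0.053610, so
  P(underwatering | wilting) = 0.053610 / 0.107091 ≈ 0.501

P(underwatering | wilting) ≈ 0.501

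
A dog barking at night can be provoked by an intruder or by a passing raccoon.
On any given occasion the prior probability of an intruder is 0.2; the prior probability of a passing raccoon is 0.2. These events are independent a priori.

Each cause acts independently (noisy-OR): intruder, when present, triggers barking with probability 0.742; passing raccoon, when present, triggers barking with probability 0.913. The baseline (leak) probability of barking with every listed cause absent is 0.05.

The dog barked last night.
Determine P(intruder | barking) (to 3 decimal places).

Under noisy-OR, P(barking | causes) = 1 − (1−0.05)·∏(1−qᵢ) over the active causes.
P(barking) = 0.05×0.8×0.8 + 0.91735×0.8×0.2 + 0.7549×0.2×0.8 + 0.978676×0.2×0.2 = 0.032000 + 0.146776 + 0.120784 + 0.039147 = 0.338707
Of this, 0.159931 comes from 0.120784 + 0.039147 (the intruder=true cases).
So P(intruder | barking) = 0.159931/0.338707 ≈ 0.472.

P(intruder | barking) ≈ 0.472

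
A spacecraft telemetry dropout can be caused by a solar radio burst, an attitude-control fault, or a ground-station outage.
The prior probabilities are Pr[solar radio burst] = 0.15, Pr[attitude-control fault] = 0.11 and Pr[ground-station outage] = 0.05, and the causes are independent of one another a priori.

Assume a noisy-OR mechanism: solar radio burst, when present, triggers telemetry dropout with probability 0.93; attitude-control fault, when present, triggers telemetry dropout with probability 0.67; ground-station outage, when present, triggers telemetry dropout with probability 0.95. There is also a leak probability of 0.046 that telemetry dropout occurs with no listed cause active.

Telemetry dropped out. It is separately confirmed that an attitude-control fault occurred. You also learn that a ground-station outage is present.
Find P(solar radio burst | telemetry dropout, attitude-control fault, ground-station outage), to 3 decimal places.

P(solar radio burst | telemetry dropout, attitude-control fault, ground-station outage) ≈ 0.152

Under noisy-OR, P(telemetry dropout | causes) = 1 − (1−0.046)·∏(1−qᵢ) over the active causes.
Weight on solar radio burst=true, given the evidence: 0.998898×0.15 = 0.149835
Normalizer over all consistent configurations: 0.984259×0.85 + 0.998898×0.15 = 0.986455
P(solar radio burst | telemetry dropout, attitude-control fault, ground-station outage) = 0.149835/0.986455 ≈ 0.152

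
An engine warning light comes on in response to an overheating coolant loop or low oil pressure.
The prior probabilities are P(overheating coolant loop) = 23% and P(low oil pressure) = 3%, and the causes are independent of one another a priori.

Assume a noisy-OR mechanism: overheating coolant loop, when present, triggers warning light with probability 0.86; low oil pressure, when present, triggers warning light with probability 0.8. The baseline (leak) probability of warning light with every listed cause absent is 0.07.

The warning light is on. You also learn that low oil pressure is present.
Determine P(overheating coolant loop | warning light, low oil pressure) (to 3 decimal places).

P(overheating coolant loop | warning light, low oil pressure) ≈ 0.263

Under noisy-OR, P(warning light | causes) = 1 − (1−0.07)·∏(1−qᵢ) over the active causes.
P(warning light | low oil pressure) = 0.814*0.77 + 0.97396*0.23 = 0.626780 + 0.224011 = 0.850791
The overheating coolant loop-present share is 0.97396*0.23 = 0.224011.
Hence the posterior is 0.224011/0.850791 ≈ 0.263.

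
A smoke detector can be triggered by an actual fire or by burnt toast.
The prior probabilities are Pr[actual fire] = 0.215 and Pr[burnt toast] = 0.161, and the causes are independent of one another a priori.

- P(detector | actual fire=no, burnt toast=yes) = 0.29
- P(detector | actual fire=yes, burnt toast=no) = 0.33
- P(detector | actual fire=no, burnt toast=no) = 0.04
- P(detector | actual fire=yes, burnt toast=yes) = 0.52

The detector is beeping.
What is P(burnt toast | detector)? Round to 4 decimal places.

P(burnt toast | detector) ≈ 0.3889

Numerator (weight on configurations with burnt toast): 0.036652 + 0.018000 = 0.054652
The normalizing constant is 0.04·0.785·0.839 + 0.29·0.785·0.161 + 0.33·0.215·0.839 + 0.52·0.215·0.161 = 0.140524
Posterior = 0.054652 / 0.140524 ≈ 0.3889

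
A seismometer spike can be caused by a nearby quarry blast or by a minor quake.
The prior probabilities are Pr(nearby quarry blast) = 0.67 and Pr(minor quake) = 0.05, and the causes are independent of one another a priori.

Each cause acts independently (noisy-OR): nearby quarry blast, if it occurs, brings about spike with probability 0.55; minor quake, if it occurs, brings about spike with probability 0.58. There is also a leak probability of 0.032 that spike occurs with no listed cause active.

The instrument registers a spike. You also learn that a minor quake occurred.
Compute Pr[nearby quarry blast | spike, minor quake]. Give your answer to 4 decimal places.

Under noisy-OR, P(spike | causes) = 1 − (1−0.032)·∏(1−qᵢ) over the active causes.
P(spike | minor quake) = 0.59344·0.33 + 0.817048·0.67 = 0.195835 + 0.547422 = 0.743257
Of this, 0.547422 comes from 0.817048·0.67 (the nearby quarry blast=true cases).
Hence the posterior is 0.547422/0.743257 ≈ 0.7365.

Pr[nearby quarry blast | spike, minor quake] ≈ 0.7365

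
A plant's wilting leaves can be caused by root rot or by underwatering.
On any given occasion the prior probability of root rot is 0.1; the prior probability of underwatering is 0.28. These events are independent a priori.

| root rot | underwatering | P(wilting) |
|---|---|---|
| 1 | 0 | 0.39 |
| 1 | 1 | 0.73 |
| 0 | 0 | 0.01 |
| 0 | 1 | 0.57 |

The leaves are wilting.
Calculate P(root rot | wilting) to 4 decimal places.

Sum P(wilting|·) weighted by the priors over the 4 (root rot, underwatering) configurations:
  P(wilting) = 0.01×0.9×0.72 + 0.57×0.9×0.28 + 0.39×0.1×0.72 + 0.73×0.1×0.28
        = 0.006480 + 0.143640 + 0.028080 + 0.020440 = 0.198640
The terms with root rot present sum to 0.048520, so
  P(root rot | wilting) = 0.048520 / 0.198640 ≈ 0.2443

P(root rot | wilting) ≈ 0.2443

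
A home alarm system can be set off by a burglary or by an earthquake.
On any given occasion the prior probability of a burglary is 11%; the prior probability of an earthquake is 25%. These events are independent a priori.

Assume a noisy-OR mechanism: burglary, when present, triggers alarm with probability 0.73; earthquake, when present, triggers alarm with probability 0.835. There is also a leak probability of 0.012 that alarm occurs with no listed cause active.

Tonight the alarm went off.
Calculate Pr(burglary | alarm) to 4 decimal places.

Under noisy-OR, P(alarm | causes) = 1 − (1−0.012)·∏(1−qᵢ) over the active causes.
For the numerator, keep only burglary=true terms: 0.060492 + 0.026290 = 0.086782
The normalizing constant is 0.012·0.89·0.75 + 0.83698·0.89·0.25 + 0.73324·0.11·0.75 + 0.955985·0.11·0.25 = 0.281020
P(burglary | alarm) = 0.086782/0.281020 ≈ 0.3088

Pr(burglary | alarm) ≈ 0.3088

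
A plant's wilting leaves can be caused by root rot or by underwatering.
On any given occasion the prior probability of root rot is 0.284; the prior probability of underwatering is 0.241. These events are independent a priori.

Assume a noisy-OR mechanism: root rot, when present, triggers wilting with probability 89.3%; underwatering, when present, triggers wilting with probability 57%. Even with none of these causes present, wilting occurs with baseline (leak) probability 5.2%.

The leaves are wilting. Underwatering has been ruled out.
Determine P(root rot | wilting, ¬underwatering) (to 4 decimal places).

Under noisy-OR, P(wilting | causes) = 1 − (1−0.052)·∏(1−qᵢ) over the active causes.
P(wilting | ¬underwatering) = 0.052×0.716 + 0.898564×0.284 = 0.037232 + 0.255192 = 0.292424
Restricting to configurations with root rot present: 0.898564×0.284 = 0.255192.
So P(root rot | wilting, ¬underwatering) = 0.255192/0.292424 ≈ 0.8727.

P(root rot | wilting, ¬underwatering) ≈ 0.8727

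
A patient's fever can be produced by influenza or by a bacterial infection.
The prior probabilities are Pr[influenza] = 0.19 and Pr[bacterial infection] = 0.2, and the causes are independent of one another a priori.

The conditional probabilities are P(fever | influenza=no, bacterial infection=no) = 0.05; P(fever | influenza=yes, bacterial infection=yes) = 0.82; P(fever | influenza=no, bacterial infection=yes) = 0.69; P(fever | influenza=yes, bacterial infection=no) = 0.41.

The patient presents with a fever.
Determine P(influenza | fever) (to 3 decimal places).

P(fever) = 0.05*0.81*0.8 + 0.69*0.81*0.2 + 0.41*0.19*0.8 + 0.82*0.19*0.2 = 0.032400 + 0.111780 + 0.062320 + 0.031160 = 0.237660
The influenza-present share is 0.062320 + 0.031160 = 0.093480.
Hence the posterior is 0.093480/0.237660 ≈ 0.393.

P(influenza | fever) ≈ 0.393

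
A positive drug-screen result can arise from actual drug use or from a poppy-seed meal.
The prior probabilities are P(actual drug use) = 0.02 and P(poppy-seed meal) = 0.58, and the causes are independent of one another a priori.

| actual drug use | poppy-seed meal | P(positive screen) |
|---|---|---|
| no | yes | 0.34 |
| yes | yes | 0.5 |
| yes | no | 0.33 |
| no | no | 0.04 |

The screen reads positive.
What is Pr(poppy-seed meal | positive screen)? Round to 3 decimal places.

Pr(poppy-seed meal | positive screen) ≈ 0.912

For the numerator, keep only poppy-seed meal=true terms: 0.193256 + 0.005800 = 0.199056
Denominator P(positive screen): 0.04·0.98·0.42 + 0.34·0.98·0.58 + 0.33·0.02·0.42 + 0.5·0.02·0.58 = 0.218292
Posterior = 0.199056 / 0.218292 ≈ 0.912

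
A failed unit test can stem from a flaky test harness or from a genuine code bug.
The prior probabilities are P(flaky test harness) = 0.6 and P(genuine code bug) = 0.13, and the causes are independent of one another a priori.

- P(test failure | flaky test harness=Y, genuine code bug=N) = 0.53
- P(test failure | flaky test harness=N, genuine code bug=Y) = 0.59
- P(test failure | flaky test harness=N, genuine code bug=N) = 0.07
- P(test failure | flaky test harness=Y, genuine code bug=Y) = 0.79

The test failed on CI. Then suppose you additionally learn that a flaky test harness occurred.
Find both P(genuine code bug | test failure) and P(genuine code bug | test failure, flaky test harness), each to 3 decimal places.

Sum P(test failure|·) weighted by the priors over the 4 (flaky test harness, genuine code bug) configurations:
  P(test failure) = 0.07*0.4*0.87 + 0.59*0.4*0.13 + 0.53*0.6*0.87 + 0.79*0.6*0.13
        = 0.024360 + 0.030680 + 0.276660 + 0.061620 = 0.393320
Configurations with genuine code bug contribute 0.092300, so
  P(genuine code bug | test failure) = 0.092300 / 0.393320 ≈ 0.235

Now condition on the additional information:
Weight on genuine code bug=true, given the evidence: 0.79*0.13 = 0.102700
The normalizing constant is 0.53*0.87 + 0.79*0.13 = 0.563800
P(genuine code bug | test failure, flaky test harness) = 0.102700/0.563800 ≈ 0.182
Conditioning on flaky test harness lowers the posterior on genuine code bug: the classic explaining-away effect in a common-effect structure.

P(genuine code bug | test failure) ≈ 0.235; P(genuine code bug | test failure, flaky test harness) ≈ 0.182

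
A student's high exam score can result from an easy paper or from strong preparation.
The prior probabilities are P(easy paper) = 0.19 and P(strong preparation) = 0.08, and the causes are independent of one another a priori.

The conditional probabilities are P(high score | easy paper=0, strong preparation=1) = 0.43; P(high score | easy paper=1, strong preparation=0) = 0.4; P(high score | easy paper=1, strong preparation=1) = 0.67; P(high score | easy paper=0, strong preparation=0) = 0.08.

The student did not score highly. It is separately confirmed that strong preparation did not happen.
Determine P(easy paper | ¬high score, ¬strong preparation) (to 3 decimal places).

Enumerate both values of easy paper and weight by the priors:
  P(¬high score | ¬strong preparation) = 0.92×0.81 + 0.6×0.19
        = 0.745200 + 0.114000 = 0.859200
Keeping only the easy paper-present terms gives 0.114000, so
  P(easy paper | ¬high score, ¬strong preparation) = 0.114000 / 0.859200 ≈ 0.133

P(easy paper | ¬high score, ¬strong preparation) ≈ 0.133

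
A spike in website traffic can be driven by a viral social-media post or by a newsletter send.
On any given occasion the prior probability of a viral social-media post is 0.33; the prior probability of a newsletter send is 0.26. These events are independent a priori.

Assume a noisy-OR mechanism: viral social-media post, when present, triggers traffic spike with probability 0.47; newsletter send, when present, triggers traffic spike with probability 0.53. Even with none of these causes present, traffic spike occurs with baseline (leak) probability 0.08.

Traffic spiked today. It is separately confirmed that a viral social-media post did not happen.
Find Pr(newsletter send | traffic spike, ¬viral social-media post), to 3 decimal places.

Under noisy-OR, P(traffic spike | causes) = 1 − (1−0.08)·∏(1−qᵢ) over the active causes.
P(traffic spike | ¬viral social-media post) = 0.08*0.74 + 0.5676*0.26 = 0.059200 + 0.147576 = 0.206776
The newsletter send-present share is 0.5676*0.26 = 0.147576.
Hence the posterior is 0.147576/0.206776 ≈ 0.714.

Pr(newsletter send | traffic spike, ¬viral social-media post) ≈ 0.714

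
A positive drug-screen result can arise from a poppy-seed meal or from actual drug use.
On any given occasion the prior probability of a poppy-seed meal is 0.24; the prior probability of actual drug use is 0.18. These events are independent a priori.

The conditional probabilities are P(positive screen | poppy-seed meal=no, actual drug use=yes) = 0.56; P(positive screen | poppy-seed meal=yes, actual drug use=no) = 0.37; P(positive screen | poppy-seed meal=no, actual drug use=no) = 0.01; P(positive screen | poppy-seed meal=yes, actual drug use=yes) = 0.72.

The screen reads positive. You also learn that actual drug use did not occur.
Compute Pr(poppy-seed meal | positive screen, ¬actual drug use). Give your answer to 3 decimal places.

Pr(poppy-seed meal | positive screen, ¬actual drug use) ≈ 0.921

P(positive screen | ¬actual drug use) = 0.01·0.76 + 0.37·0.24 = 0.007600 + 0.088800 = 0.096400
Restricting to configurations with poppy-seed meal present: 0.37·0.24 = 0.088800.
Hence the posterior is 0.088800/0.096400 ≈ 0.921.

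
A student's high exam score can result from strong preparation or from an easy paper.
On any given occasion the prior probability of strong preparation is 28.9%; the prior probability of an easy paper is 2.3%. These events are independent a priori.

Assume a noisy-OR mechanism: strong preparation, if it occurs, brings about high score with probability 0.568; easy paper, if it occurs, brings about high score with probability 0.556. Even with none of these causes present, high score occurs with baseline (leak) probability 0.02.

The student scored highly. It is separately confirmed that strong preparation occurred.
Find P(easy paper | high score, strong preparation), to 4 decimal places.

P(easy paper | high score, strong preparation) ≈ 0.0321

Under noisy-OR, P(high score | causes) = 1 − (1−0.02)·∏(1−qᵢ) over the active causes.
Weight on easy paper=true, given the evidence: 0.812028*0.023 = 0.018677
Denominator P(high score | strong preparation): 0.57664*0.977 + 0.812028*0.023 = 0.582054
P(easy paper | high score, strong preparation) = 0.018677/0.582054 ≈ 0.0321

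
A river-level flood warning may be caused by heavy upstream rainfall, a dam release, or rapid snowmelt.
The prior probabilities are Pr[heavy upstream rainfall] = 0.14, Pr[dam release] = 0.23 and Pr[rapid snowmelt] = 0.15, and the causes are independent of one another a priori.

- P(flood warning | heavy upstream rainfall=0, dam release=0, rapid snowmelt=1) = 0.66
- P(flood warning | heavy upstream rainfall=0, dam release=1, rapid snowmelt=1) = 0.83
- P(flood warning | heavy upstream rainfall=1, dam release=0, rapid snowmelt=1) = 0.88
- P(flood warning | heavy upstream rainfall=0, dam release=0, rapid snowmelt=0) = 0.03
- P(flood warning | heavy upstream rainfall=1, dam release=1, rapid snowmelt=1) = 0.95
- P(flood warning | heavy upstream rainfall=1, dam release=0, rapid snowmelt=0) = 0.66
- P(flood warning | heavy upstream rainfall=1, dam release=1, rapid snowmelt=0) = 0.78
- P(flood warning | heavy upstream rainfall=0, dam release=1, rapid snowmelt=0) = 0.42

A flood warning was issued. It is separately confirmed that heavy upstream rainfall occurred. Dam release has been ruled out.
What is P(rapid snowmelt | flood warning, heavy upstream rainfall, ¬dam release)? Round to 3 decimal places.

Numerator (weight on configurations with rapid snowmelt): 0.88×0.15 = 0.132000
Normalizer over all consistent configurations: 0.66×0.85 + 0.88×0.15 = 0.693000
Posterior = 0.132000 / 0.693000 ≈ 0.190

P(rapid snowmelt | flood warning, heavy upstream rainfall, ¬dam release) ≈ 0.190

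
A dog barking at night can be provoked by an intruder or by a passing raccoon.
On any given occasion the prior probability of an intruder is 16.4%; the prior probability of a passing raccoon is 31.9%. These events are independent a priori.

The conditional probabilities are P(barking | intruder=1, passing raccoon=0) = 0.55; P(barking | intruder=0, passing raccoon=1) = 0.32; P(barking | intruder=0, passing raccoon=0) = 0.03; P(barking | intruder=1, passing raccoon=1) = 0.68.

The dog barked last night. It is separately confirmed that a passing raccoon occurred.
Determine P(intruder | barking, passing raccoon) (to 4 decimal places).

Numerator (weight on configurations with intruder): 0.68·0.164 = 0.111520
The normalizing constant is 0.32·0.836 + 0.68·0.164 = 0.379040
P(intruder | barking, passing raccoon) = 0.111520/0.379040 ≈ 0.2942

P(intruder | barking, passing raccoon) ≈ 0.2942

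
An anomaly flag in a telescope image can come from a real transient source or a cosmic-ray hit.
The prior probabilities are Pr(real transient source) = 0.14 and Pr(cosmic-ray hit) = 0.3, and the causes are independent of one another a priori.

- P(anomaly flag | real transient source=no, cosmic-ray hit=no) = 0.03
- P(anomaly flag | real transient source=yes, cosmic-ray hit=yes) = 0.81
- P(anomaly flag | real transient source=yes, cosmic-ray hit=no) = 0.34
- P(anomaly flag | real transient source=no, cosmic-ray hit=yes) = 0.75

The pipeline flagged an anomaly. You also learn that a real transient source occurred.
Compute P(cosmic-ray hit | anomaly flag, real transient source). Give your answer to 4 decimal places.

P(cosmic-ray hit | anomaly flag, real transient source) ≈ 0.5052

For the numerator, keep only cosmic-ray hit=true terms: 0.81*0.3 = 0.243000
The normalizing constant is 0.34*0.7 + 0.81*0.3 = 0.481000
Posterior = 0.243000 / 0.481000 ≈ 0.5052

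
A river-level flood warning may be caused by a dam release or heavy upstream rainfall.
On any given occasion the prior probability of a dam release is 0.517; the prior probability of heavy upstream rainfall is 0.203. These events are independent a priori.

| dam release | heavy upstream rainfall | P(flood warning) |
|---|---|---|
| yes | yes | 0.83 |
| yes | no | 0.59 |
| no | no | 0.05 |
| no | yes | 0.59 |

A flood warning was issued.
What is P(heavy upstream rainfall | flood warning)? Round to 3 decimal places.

For the numerator, keep only heavy upstream rainfall=true terms: 0.057849 + 0.087109 = 0.144958
The normalizing constant is 0.05·0.483·0.797 + 0.59·0.483·0.203 + 0.59·0.517·0.797 + 0.83·0.517·0.203 = 0.407315
Posterior = 0.144958 / 0.407315 ≈ 0.356

P(heavy upstream rainfall | flood warning) ≈ 0.356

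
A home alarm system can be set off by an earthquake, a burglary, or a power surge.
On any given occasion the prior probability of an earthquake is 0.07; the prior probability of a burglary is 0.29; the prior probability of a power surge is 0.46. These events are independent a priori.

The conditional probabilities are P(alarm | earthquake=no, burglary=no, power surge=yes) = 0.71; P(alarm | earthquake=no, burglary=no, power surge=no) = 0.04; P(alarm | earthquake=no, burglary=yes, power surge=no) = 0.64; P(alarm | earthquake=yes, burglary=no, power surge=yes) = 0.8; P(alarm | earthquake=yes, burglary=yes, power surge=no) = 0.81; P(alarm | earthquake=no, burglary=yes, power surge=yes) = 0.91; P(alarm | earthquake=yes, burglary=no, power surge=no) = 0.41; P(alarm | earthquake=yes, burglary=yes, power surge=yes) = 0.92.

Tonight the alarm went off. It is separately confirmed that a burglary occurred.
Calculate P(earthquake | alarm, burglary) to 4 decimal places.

P(alarm | burglary) = 0.64×0.93×0.54 + 0.91×0.93×0.46 + 0.81×0.07×0.54 + 0.92×0.07×0.46 = 0.321408 + 0.389298 + 0.030618 + 0.029624 = 0.770948
Of this, 0.060242 comes from 0.030618 + 0.029624 (the earthquake=true cases).
So P(earthquake | alarm, burglary) = 0.060242/0.770948 ≈ 0.0781.

P(earthquake | alarm, burglary) ≈ 0.0781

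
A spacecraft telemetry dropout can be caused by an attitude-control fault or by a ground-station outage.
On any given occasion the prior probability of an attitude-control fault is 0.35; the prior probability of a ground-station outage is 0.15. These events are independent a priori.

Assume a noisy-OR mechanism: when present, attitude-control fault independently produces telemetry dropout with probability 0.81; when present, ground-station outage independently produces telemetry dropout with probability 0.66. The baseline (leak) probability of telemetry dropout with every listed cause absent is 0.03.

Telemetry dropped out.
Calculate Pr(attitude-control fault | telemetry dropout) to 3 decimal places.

Pr(attitude-control fault | telemetry dropout) ≈ 0.781

Under noisy-OR, P(telemetry dropout | causes) = 1 − (1−0.03)·∏(1−qᵢ) over the active causes.
Enumerate the 4 (attitude-control fault, ground-station outage) configurations and weight by the priors:
  P(telemetry dropout) = 0.03×0.65×0.85 + 0.6702×0.65×0.15 + 0.8157×0.35×0.85 + 0.937338×0.35×0.15
        = 0.016575 + 0.065344 + 0.242671 + 0.049210 = 0.373800
Keeping only the attitude-control fault-present terms gives 0.291881, so
  P(attitude-control fault | telemetry dropout) = 0.291881 / 0.373800 ≈ 0.781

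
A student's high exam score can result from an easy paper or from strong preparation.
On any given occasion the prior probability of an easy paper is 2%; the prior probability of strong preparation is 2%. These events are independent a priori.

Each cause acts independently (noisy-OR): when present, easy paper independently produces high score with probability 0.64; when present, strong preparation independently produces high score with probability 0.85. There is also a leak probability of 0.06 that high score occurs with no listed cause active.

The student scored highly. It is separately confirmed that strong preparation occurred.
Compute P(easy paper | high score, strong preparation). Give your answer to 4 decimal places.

P(easy paper | high score, strong preparation) ≈ 0.0221

Under noisy-OR, P(high score | causes) = 1 − (1−0.06)·∏(1−qᵢ) over the active causes.
Numerator (weight on configurations with easy paper): 0.94924·0.02 = 0.018985
Normalizer over all consistent configurations: 0.859·0.98 + 0.94924·0.02 = 0.860805
P(easy paper | high score, strong preparation) = 0.018985/0.860805 ≈ 0.0221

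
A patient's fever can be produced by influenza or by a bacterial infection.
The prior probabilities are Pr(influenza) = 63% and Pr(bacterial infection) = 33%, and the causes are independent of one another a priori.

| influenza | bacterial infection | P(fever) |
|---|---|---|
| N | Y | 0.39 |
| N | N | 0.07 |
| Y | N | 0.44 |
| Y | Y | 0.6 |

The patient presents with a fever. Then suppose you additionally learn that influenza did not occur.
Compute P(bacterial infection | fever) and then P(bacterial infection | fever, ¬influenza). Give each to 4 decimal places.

P(fever) = 0.07×0.37×0.67 + 0.39×0.37×0.33 + 0.44×0.63×0.67 + 0.6×0.63×0.33 = 0.017353 + 0.047619 + 0.185724 + 0.124740 = 0.375436
The bacterial infection-present share is 0.047619 + 0.124740 = 0.172359.
So P(bacterial infection | fever) = 0.172359/0.375436 ≈ 0.4591.

Now condition on the additional information:
P(fever | ¬influenza) = 0.07*0.67 + 0.39*0.33 = 0.046900 + 0.128700 = 0.175600
Of this, 0.128700 comes from 0.39*0.33 (the bacterial infection=true cases).
So P(bacterial infection | fever, ¬influenza) = 0.128700/0.175600 ≈ 0.7329.

P(bacterial infection | fever) ≈ 0.4591; P(bacterial infection | fever, ¬influenza) ≈ 0.7329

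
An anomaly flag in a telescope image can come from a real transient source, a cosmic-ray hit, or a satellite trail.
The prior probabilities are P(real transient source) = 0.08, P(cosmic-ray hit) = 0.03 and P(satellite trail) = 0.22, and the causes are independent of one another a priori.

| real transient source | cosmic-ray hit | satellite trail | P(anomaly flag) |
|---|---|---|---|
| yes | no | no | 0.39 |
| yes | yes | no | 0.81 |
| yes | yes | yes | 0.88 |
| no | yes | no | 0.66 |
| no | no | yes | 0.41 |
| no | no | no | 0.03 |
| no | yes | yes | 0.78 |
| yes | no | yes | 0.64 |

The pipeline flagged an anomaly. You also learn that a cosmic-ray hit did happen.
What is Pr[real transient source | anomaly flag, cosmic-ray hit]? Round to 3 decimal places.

P(anomaly flag | cosmic-ray hit) = 0.66×0.92×0.78 + 0.78×0.92×0.22 + 0.81×0.08×0.78 + 0.88×0.08×0.22 = 0.473616 + 0.157872 + 0.050544 + 0.015488 = 0.697520
Of this, 0.066032 comes from 0.050544 + 0.015488 (the real transient source=true cases).
Hence the posterior is 0.066032/0.697520 ≈ 0.095.

Pr[real transient source | anomaly flag, cosmic-ray hit] ≈ 0.095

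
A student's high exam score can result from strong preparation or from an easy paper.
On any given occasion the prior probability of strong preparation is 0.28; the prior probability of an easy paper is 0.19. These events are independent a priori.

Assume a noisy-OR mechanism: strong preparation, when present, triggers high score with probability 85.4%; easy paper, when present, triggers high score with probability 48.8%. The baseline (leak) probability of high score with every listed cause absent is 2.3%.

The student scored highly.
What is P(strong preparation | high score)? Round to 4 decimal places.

P(strong preparation | high score) ≈ 0.7488

Under noisy-OR, P(high score | causes) = 1 − (1−0.023)·∏(1−qᵢ) over the active causes.
Weight on strong preparation=true, given the evidence: 0.194449 + 0.049315 = 0.243764
The normalizing constant is 0.023×0.72×0.81 + 0.499776×0.72×0.19 + 0.857358×0.28×0.81 + 0.926967×0.28×0.19 = 0.325547
Posterior = 0.243764 / 0.325547 ≈ 0.7488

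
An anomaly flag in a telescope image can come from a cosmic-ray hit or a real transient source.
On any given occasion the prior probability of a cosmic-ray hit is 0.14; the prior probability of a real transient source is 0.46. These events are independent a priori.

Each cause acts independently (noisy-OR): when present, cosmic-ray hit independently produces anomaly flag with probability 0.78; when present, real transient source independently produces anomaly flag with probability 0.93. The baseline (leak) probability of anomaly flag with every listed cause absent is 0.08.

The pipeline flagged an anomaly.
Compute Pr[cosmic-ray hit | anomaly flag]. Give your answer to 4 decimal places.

Pr[cosmic-ray hit | anomaly flag] ≈ 0.2331

Under noisy-OR, P(anomaly flag | causes) = 1 − (1−0.08)·∏(1−qᵢ) over the active causes.
Sum P(anomaly flag|·) weighted by the priors over the 4 (cosmic-ray hit, real transient source) configurations:
  P(anomaly flag) = 0.08*0.86*0.54 + 0.9356*0.86*0.46 + 0.7976*0.14*0.54 + 0.985832*0.14*0.46
        = 0.037152 + 0.370123 + 0.060299 + 0.063488 = 0.531062
Keeping only the cosmic-ray hit-present terms gives 0.123787, so
  P(cosmic-ray hit | anomaly flag) = 0.123787 / 0.531062 ≈ 0.2331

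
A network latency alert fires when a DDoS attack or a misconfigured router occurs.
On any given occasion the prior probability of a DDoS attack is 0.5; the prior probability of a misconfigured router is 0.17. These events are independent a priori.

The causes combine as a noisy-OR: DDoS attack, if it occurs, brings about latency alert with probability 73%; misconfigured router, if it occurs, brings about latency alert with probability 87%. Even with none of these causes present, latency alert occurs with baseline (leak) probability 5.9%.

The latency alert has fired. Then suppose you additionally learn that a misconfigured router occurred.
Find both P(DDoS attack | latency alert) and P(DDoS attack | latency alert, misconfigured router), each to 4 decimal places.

P(DDoS attack | latency alert) ≈ 0.7981; P(DDoS attack | latency alert, misconfigured router) ≈ 0.5242

Under noisy-OR, P(latency alert | causes) = 1 − (1−0.059)·∏(1−qᵢ) over the active causes.
P(latency alert) = 0.059·0.5·0.83 + 0.87767·0.5·0.17 + 0.74593·0.5·0.83 + 0.966971·0.5·0.17 = 0.024485 + 0.074602 + 0.309561 + 0.082193 = 0.490841
Restricting to configurations with DDoS attack present: 0.309561 + 0.082193 = 0.391754.
Hence the posterior is 0.391754/0.490841 ≈ 0.7981.

Now condition on the additional information:
P(latency alert | misconfigured router) = 0.87767×0.5 + 0.966971×0.5 = 0.438835 + 0.483486 = 0.922321
The DDoS attack-present share is 0.966971×0.5 = 0.483486.
Hence the posterior is 0.483486/0.922321 ≈ 0.5242.
— misconfigured router explains away the evidence for DDoS attack.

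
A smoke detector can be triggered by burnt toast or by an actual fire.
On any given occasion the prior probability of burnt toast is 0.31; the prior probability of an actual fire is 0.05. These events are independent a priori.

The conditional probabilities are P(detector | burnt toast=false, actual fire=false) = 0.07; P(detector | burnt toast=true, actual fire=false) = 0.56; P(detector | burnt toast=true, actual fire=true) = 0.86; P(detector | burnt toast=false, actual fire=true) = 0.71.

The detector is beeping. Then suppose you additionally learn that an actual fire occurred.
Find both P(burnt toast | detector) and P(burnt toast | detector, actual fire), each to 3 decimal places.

Numerator (weight on configurations with burnt toast): 0.164920 + 0.013330 = 0.178250
The normalizing constant is 0.07×0.69×0.95 + 0.71×0.69×0.05 + 0.56×0.31×0.95 + 0.86×0.31×0.05 = 0.248630
Posterior = 0.178250 / 0.248630 ≈ 0.717

Now also conditioning on actual fire=true:
P(detector | actual fire) = 0.71*0.69 + 0.86*0.31 = 0.489900 + 0.266600 = 0.756500
Restricting to configurations with burnt toast present: 0.86*0.31 = 0.266600.
Hence the posterior is 0.266600/0.756500 ≈ 0.352.
— actual fire explains away the evidence for burnt toast.

P(burnt toast | detector) ≈ 0.717; P(burnt toast | detector, actual fire) ≈ 0.352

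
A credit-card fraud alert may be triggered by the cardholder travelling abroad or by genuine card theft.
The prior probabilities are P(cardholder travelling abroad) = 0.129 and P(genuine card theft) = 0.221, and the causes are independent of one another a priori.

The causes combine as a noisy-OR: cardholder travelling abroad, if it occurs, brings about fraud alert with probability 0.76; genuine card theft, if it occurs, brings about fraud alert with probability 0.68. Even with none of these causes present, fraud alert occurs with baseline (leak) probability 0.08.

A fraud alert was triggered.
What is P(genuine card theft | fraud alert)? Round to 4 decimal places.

P(genuine card theft | fraud alert) ≈ 0.5504

Under noisy-OR, P(fraud alert | causes) = 1 − (1−0.08)·∏(1−qᵢ) over the active causes.
P(fraud alert) = 0.08·0.871·0.779 + 0.7056·0.871·0.221 + 0.7792·0.129·0.779 + 0.929344·0.129·0.221 = 0.054281 + 0.135822 + 0.078303 + 0.026495 = 0.294901
Of this, 0.162317 comes from 0.135822 + 0.026495 (the genuine card theft=true cases).
Hence the posterior is 0.162317/0.294901 ≈ 0.5504.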